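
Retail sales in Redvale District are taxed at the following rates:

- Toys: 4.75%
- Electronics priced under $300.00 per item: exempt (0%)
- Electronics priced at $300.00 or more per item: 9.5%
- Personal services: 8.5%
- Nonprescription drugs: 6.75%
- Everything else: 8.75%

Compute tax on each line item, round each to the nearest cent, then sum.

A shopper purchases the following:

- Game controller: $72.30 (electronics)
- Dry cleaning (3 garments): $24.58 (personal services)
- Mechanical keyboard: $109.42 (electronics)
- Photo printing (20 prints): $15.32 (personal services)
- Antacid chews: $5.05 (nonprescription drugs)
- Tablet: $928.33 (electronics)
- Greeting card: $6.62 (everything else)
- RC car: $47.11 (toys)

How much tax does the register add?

$94.74

Game controller $72.30: electronics, under $300.00 → 0% → $0.00
Dry cleaning (3 garments) $24.58: personal services → 8.5% → $2.09
Mechanical keyboard $109.42: electronics, under $300.00 → 0% → $0.00
Photo printing (20 prints) $15.32: personal services → 8.5% → $1.30
Antacid chews $5.05: nonprescription drugs → 6.75% → $0.34
Tablet $928.33: electronics, $300.00 or more → 9.5% → $88.19
Greeting card $6.62: everything else → 8.75% → $0.58
RC car $47.11: toys → 4.75% → $2.24
Total tax = $2.09 + $1.30 + $0.34 + $88.19 + $0.58 + $2.24 = $94.74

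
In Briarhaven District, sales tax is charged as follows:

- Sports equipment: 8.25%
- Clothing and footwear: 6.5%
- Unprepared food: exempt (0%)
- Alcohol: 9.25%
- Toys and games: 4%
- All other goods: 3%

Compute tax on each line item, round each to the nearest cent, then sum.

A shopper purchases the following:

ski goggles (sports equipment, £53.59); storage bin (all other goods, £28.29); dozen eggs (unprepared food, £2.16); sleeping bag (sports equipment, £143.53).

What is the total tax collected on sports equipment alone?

Ski goggles £53.59: sports equipment → 8.25% → £4.42
Sleeping bag £143.53: sports equipment → 8.25% → £11.84
Tax on sports equipment = £4.42 + £11.84 = £16.26

£16.26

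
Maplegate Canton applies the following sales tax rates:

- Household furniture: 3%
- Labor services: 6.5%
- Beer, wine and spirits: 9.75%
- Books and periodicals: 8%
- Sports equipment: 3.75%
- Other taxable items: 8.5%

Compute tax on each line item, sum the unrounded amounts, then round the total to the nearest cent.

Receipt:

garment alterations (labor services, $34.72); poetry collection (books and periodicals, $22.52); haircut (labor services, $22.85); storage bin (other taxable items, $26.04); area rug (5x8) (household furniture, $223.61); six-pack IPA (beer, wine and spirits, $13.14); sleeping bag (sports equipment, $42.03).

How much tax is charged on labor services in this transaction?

Garment alterations $34.72: labor services → 6.5% → $2.2568
Haircut $22.85: labor services → 6.5% → $1.48525
Tax on labor services: unrounded sum = $3.74205 → $3.74

$3.74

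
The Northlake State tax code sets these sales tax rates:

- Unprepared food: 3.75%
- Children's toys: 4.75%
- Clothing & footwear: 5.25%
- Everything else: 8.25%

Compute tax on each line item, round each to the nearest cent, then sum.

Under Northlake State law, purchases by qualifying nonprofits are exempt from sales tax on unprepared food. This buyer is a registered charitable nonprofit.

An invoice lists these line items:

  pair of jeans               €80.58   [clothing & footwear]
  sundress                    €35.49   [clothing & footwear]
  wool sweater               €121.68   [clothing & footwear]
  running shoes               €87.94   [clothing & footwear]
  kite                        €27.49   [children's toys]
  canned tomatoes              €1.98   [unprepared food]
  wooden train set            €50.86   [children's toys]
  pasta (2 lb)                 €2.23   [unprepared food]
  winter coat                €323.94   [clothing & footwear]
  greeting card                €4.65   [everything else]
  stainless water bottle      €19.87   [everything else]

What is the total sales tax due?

€39.86

Pair of jeans €80.58: clothing & footwear → 5.25% → €4.23
Sundress €35.49: clothing & footwear → 5.25% → €1.86
Wool sweater €121.68: clothing & footwear → 5.25% → €6.39
Running shoes €87.94: clothing & footwear → 5.25% → €4.62
Kite €27.49: children's toys → 4.75% → €1.31
Canned tomatoes €1.98: unprepared food, buyer-exempt → 0% → €0.00
Wooden train set €50.86: children's toys → 4.75% → €2.42
Pasta (2 lb) €2.23: unprepared food, buyer-exempt → 0% → €0.00
Winter coat €323.94: clothing & footwear → 5.25% → €17.01
Greeting card €4.65: everything else → 8.25% → €0.38
Stainless water bottle €19.87: everything else → 8.25% → €1.64
Total tax = €4.23 + €1.86 + €6.39 + €4.62 + €1.31 + €2.42 + €17.01 + €0.38 + €1.64 = €39.86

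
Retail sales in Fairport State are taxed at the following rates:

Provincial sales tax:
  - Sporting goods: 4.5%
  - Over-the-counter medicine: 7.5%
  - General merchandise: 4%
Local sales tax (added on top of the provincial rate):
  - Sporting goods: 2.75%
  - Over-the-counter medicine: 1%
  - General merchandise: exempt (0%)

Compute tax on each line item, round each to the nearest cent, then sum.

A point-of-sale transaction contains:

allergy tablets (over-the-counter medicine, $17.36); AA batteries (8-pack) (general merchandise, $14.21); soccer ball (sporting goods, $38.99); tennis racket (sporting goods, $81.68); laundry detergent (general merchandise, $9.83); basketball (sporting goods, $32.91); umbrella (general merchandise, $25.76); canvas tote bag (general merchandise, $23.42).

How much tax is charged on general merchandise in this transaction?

$2.93

AA batteries (8-pack) $14.21: general merchandise → 4% + 0% local = 4% → $0.57
Laundry detergent $9.83: general merchandise → 4% + 0% local = 4% → $0.39
Umbrella $25.76: general merchandise → 4% + 0% local = 4% → $1.03
Canvas tote bag $23.42: general merchandise → 4% + 0% local = 4% → $0.94
Tax on general merchandise = $0.57 + $0.39 + $1.03 + $0.94 = $2.93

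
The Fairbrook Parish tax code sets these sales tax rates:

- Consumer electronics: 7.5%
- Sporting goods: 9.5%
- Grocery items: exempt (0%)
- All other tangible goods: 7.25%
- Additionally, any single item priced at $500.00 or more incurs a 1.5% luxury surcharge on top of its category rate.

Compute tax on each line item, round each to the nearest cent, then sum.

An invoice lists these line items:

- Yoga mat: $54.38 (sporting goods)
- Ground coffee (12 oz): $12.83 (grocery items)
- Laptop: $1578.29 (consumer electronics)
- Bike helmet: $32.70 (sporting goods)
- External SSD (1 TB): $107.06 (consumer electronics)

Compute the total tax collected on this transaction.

$158.36

Yoga mat $54.38: sporting goods → 9.5% → $5.17
Ground coffee (12 oz) $12.83: grocery items → 0% → $0.00
Laptop $1578.29: consumer electronics → 7.5% + 1.5% surcharge = 9% → $142.05
Bike helmet $32.70: sporting goods → 9.5% → $3.11
External SSD (1 TB) $107.06: consumer electronics → 7.5% → $8.03
Total tax = $5.17 + $142.05 + $3.11 + $8.03 = $158.36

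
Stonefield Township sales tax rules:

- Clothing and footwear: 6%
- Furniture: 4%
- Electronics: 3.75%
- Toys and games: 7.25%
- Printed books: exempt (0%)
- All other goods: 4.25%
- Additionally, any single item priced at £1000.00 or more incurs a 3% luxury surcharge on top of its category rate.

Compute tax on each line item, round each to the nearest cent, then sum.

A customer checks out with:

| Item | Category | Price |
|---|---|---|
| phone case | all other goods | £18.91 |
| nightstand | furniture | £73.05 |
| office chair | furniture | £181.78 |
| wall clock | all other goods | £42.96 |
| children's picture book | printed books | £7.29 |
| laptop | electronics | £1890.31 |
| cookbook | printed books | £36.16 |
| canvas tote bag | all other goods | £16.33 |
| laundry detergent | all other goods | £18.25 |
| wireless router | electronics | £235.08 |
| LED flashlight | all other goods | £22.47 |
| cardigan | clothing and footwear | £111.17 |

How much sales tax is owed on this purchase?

Phone case £18.91: all other goods → 4.25% → £0.80
Nightstand £73.05: furniture → 4% → £2.92
Office chair £181.78: furniture → 4% → £7.27
Wall clock £42.96: all other goods → 4.25% → £1.83
Children's picture book £7.29: printed books → 0% → £0.00
Laptop £1890.31: electronics → 3.75% + 3% surcharge = 6.75% → £127.60
Cookbook £36.16: printed books → 0% → £0.00
Canvas tote bag £16.33: all other goods → 4.25% → £0.69
Laundry detergent £18.25: all other goods → 4.25% → £0.78
Wireless router £235.08: electronics → 3.75% → £8.82
LED flashlight £22.47: all other goods → 4.25% → £0.95
Cardigan £111.17: clothing and footwear → 6% → £6.67
Total tax = £0.80 + £2.92 + £7.27 + £1.83 + £127.60 + £0.69 + £0.78 + £8.82 + £0.95 + £6.67 = £158.33

£158.33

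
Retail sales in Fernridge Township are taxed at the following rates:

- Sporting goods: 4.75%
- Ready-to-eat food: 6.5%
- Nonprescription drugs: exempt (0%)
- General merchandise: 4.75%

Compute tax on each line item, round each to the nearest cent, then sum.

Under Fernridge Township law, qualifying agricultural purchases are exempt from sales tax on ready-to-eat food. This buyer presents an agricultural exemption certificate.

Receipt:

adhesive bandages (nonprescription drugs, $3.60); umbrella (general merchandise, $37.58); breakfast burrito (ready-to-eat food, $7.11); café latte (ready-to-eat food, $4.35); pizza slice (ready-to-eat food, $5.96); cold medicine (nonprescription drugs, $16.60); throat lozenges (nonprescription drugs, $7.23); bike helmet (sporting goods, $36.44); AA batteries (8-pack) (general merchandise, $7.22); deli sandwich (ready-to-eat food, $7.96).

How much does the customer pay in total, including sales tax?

$137.91

Adhesive bandages $3.60: nonprescription drugs → 0% → $0.00
Umbrella $37.58: general merchandise → 4.75% → $1.79
Breakfast burrito $7.11: ready-to-eat food, buyer-exempt → 0% → $0.00
Café latte $4.35: ready-to-eat food, buyer-exempt → 0% → $0.00
Pizza slice $5.96: ready-to-eat food, buyer-exempt → 0% → $0.00
Cold medicine $16.60: nonprescription drugs → 0% → $0.00
Throat lozenges $7.23: nonprescription drugs → 0% → $0.00
Bike helmet $36.44: sporting goods → 4.75% → $1.73
AA batteries (8-pack) $7.22: general merchandise → 4.75% → $0.34
Deli sandwich $7.96: ready-to-eat food, buyer-exempt → 0% → $0.00
Subtotal = $134.05; tax = $3.86; total due = $137.91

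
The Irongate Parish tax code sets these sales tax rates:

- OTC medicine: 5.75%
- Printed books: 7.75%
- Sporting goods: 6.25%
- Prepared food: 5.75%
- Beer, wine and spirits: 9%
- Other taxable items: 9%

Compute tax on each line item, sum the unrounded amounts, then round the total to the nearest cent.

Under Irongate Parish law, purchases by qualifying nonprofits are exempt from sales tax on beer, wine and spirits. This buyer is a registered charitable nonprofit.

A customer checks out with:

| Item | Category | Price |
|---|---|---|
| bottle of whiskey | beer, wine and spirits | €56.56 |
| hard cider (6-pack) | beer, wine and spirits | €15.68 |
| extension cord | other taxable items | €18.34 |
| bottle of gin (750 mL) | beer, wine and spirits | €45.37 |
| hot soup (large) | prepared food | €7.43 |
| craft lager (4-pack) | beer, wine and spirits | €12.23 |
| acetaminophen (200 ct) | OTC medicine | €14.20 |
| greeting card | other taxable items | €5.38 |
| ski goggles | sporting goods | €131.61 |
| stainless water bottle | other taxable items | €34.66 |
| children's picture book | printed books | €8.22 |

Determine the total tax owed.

€15.36

Bottle of whiskey €56.56: beer, wine and spirits, buyer-exempt → 0% → €0.00
Hard cider (6-pack) €15.68: beer, wine and spirits, buyer-exempt → 0% → €0.00
Extension cord €18.34: other taxable items → 9% → €1.6506
Bottle of gin (750 mL) €45.37: beer, wine and spirits, buyer-exempt → 0% → €0.00
Hot soup (large) €7.43: prepared food → 5.75% → €0.427225
Craft lager (4-pack) €12.23: beer, wine and spirits, buyer-exempt → 0% → €0.00
Acetaminophen (200 ct) €14.20: OTC medicine → 5.75% → €0.8165
Greeting card €5.38: other taxable items → 9% → €0.4842
Ski goggles €131.61: sporting goods → 6.25% → €8.225625
Stainless water bottle €34.66: other taxable items → 9% → €3.1194
Children's picture book €8.22: printed books → 7.75% → €0.63705
Unrounded tax sum = €15.3606 → €15.36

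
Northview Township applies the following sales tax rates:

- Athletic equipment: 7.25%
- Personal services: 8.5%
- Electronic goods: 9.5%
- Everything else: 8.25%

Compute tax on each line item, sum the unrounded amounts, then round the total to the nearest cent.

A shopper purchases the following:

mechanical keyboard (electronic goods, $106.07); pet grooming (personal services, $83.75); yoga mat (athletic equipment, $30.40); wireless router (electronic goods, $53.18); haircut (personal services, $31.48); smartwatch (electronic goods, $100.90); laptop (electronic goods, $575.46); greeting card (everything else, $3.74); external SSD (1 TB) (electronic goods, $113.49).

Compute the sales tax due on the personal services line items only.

$9.79

Pet grooming $83.75: personal services → 8.5% → $7.11875
Haircut $31.48: personal services → 8.5% → $2.6758
Tax on personal services: unrounded sum = $9.79455 → $9.79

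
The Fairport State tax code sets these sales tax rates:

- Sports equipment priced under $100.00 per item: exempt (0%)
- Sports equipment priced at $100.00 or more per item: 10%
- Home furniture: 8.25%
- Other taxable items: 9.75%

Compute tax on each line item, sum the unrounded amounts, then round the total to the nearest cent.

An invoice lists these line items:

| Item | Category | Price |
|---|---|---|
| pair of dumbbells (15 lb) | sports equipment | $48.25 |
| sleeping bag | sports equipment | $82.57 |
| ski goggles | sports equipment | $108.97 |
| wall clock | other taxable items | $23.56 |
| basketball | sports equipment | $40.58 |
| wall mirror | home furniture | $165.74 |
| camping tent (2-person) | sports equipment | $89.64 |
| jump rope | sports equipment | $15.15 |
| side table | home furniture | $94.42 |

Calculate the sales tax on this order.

$34.66

Pair of dumbbells (15 lb) $48.25: sports equipment, under $100.00 → 0% → $0.00
Sleeping bag $82.57: sports equipment, under $100.00 → 0% → $0.00
Ski goggles $108.97: sports equipment, $100.00 or more → 10% → $10.897
Wall clock $23.56: other taxable items → 9.75% → $2.2971
Basketball $40.58: sports equipment, under $100.00 → 0% → $0.00
Wall mirror $165.74: home furniture → 8.25% → $13.67355
Camping tent (2-person) $89.64: sports equipment, under $100.00 → 0% → $0.00
Jump rope $15.15: sports equipment, under $100.00 → 0% → $0.00
Side table $94.42: home furniture → 8.25% → $7.78965
Unrounded tax sum = $34.6573 → $34.66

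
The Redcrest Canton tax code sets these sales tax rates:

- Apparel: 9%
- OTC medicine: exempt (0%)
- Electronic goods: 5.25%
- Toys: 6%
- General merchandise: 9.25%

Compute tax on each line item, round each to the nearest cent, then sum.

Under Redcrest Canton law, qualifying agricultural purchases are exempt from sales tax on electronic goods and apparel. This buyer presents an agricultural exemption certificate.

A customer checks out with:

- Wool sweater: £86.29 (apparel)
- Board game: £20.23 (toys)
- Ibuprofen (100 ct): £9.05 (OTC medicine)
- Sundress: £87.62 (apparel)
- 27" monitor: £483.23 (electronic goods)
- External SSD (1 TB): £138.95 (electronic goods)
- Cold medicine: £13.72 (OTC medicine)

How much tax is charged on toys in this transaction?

£1.21

Board game £20.23: toys → 6% → £1.21
Tax on toys = £1.21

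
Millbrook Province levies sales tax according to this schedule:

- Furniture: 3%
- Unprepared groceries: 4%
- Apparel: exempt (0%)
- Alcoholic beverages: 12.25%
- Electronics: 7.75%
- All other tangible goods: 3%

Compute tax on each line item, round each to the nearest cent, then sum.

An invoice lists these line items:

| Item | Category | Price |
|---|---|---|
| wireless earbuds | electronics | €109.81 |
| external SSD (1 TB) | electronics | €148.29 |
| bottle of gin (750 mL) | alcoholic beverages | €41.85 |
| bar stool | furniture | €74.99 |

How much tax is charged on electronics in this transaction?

€20.00

Wireless earbuds €109.81: electronics → 7.75% → €8.51
External SSD (1 TB) €148.29: electronics → 7.75% → €11.49
Tax on electronics = €8.51 + €11.49 = €20.00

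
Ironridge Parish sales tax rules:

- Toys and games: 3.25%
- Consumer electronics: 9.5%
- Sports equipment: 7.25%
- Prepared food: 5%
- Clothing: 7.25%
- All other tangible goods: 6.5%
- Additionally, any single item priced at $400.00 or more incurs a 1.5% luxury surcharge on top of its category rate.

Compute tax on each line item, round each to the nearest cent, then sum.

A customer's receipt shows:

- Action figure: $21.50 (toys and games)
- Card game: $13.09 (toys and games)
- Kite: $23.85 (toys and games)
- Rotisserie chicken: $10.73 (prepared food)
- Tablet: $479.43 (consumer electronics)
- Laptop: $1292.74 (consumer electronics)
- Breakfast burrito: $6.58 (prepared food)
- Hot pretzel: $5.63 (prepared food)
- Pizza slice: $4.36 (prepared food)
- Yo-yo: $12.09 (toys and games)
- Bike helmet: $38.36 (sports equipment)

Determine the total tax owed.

$201.39

Action figure $21.50: toys and games → 3.25% → $0.70
Card game $13.09: toys and games → 3.25% → $0.43
Kite $23.85: toys and games → 3.25% → $0.78
Rotisserie chicken $10.73: prepared food → 5% → $0.54
Tablet $479.43: consumer electronics → 9.5% + 1.5% surcharge = 11% → $52.74
Laptop $1292.74: consumer electronics → 9.5% + 1.5% surcharge = 11% → $142.20
Breakfast burrito $6.58: prepared food → 5% → $0.33
Hot pretzel $5.63: prepared food → 5% → $0.28
Pizza slice $4.36: prepared food → 5% → $0.22
Yo-yo $12.09: toys and games → 3.25% → $0.39
Bike helmet $38.36: sports equipment → 7.25% → $2.78
Total tax = $0.70 + $0.43 + $0.78 + $0.54 + $52.74 + $142.20 + $0.33 + $0.28 + $0.22 + $0.39 + $2.78 = $201.39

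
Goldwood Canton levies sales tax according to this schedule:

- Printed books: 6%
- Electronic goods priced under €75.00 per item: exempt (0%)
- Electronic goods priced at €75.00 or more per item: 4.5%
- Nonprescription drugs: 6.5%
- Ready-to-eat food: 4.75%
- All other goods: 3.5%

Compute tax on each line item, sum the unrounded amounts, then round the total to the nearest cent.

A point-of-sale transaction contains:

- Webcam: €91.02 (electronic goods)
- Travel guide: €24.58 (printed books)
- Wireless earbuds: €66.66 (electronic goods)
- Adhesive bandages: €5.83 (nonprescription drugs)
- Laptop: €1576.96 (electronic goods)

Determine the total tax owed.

Webcam €91.02: electronic goods, €75.00 or more → 4.5% → €4.0959
Travel guide €24.58: printed books → 6% → €1.4748
Wireless earbuds €66.66: electronic goods, under €75.00 → 0% → €0.00
Adhesive bandages €5.83: nonprescription drugs → 6.5% → €0.37895
Laptop €1576.96: electronic goods, €75.00 or more → 4.5% → €70.9632
Unrounded tax sum = €76.91285 → €76.91

€76.91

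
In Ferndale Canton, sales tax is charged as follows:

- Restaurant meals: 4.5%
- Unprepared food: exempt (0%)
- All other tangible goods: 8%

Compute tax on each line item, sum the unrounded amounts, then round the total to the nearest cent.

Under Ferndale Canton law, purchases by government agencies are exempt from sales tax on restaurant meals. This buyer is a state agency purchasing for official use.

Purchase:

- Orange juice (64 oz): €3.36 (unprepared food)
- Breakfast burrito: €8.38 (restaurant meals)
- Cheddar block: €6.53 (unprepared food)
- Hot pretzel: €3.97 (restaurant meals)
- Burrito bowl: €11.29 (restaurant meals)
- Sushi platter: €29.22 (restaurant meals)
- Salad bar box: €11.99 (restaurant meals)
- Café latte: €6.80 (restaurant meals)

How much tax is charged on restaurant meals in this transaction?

Breakfast burrito €8.38: restaurant meals, buyer-exempt → 0% → €0.00
Hot pretzel €3.97: restaurant meals, buyer-exempt → 0% → €0.00
Burrito bowl €11.29: restaurant meals, buyer-exempt → 0% → €0.00
Sushi platter €29.22: restaurant meals, buyer-exempt → 0% → €0.00
Salad bar box €11.99: restaurant meals, buyer-exempt → 0% → €0.00
Café latte €6.80: restaurant meals, buyer-exempt → 0% → €0.00
Tax on restaurant meals: unrounded sum = €0.00 → €0.00

€0.00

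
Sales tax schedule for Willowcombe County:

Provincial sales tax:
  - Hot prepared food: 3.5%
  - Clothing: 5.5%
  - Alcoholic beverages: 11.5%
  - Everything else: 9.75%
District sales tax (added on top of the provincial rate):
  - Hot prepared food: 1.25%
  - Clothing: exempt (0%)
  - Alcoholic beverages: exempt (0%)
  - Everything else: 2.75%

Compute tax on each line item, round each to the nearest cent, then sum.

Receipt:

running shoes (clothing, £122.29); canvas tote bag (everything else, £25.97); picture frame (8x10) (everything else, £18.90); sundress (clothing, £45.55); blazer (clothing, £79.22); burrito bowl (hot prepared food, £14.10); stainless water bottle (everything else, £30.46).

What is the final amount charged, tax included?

Running shoes £122.29: clothing → 5.5% + 0% district = 5.5% → £6.73
Canvas tote bag £25.97: everything else → 9.75% + 2.75% district = 12.5% → £3.25
Picture frame (8x10) £18.90: everything else → 9.75% + 2.75% district = 12.5% → £2.36
Sundress £45.55: clothing → 5.5% + 0% district = 5.5% → £2.51
Blazer £79.22: clothing → 5.5% + 0% district = 5.5% → £4.36
Burrito bowl £14.10: hot prepared food → 3.5% + 1.25% district = 4.75% → £0.67
Stainless water bottle £30.46: everything else → 9.75% + 2.75% district = 12.5% → £3.81
Subtotal = £336.49; tax = £23.69; total due = £360.18

£360.18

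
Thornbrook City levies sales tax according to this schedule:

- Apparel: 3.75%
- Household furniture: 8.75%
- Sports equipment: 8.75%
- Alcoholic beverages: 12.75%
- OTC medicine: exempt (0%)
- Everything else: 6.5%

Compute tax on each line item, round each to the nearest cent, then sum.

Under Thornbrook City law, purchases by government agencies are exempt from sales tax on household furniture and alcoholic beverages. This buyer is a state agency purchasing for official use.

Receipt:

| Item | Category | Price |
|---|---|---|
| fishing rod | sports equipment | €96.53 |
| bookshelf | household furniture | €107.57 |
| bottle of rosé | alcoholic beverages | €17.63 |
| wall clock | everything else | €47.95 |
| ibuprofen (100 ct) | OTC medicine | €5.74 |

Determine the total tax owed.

€11.57

Fishing rod €96.53: sports equipment → 8.75% → €8.45
Bookshelf €107.57: household furniture, buyer-exempt → 0% → €0.00
Bottle of rosé €17.63: alcoholic beverages, buyer-exempt → 0% → €0.00
Wall clock €47.95: everything else → 6.5% → €3.12
Ibuprofen (100 ct) €5.74: OTC medicine → 0% → €0.00
Total tax = €8.45 + €3.12 = €11.57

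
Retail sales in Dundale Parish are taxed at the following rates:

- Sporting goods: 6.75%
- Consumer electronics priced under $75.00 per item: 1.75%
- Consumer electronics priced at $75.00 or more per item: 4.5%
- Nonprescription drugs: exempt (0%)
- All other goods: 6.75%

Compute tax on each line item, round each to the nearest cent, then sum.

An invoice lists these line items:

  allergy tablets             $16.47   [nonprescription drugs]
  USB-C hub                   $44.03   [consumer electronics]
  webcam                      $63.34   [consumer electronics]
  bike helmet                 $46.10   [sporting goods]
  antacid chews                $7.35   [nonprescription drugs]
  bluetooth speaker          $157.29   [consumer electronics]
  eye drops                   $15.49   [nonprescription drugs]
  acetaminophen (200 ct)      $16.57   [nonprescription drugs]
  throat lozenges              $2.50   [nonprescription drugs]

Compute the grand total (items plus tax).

Allergy tablets $16.47: nonprescription drugs → 0% → $0.00
USB-C hub $44.03: consumer electronics, under $75.00 → 1.75% → $0.77
Webcam $63.34: consumer electronics, under $75.00 → 1.75% → $1.11
Bike helmet $46.10: sporting goods → 6.75% → $3.11
Antacid chews $7.35: nonprescription drugs → 0% → $0.00
Bluetooth speaker $157.29: consumer electronics, $75.00 or more → 4.5% → $7.08
Eye drops $15.49: nonprescription drugs → 0% → $0.00
Acetaminophen (200 ct) $16.57: nonprescription drugs → 0% → $0.00
Throat lozenges $2.50: nonprescription drugs → 0% → $0.00
Subtotal = $369.14; tax = $12.07; total due = $381.21

$381.21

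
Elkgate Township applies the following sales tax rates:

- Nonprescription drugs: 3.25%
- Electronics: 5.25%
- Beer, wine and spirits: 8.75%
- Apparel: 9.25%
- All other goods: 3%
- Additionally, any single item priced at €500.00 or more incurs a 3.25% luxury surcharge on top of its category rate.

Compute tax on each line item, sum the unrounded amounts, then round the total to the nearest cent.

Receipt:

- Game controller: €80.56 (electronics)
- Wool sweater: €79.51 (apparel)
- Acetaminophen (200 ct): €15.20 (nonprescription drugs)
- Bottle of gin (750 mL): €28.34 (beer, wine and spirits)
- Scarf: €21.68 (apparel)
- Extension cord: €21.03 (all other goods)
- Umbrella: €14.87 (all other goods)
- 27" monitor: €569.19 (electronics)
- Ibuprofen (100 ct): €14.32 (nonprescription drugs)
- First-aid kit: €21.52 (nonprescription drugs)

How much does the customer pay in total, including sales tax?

Game controller €80.56: electronics → 5.25% → €4.2294
Wool sweater €79.51: apparel → 9.25% → €7.354675
Acetaminophen (200 ct) €15.20: nonprescription drugs → 3.25% → €0.494
Bottle of gin (750 mL) €28.34: beer, wine and spirits → 8.75% → €2.47975
Scarf €21.68: apparel → 9.25% → €2.0054
Extension cord €21.03: all other goods → 3% → €0.6309
Umbrella €14.87: all other goods → 3% → €0.4461
27" monitor €569.19: electronics → 5.25% + 3.25% surcharge = 8.5% → €48.38115
Ibuprofen (100 ct) €14.32: nonprescription drugs → 3.25% → €0.4654
First-aid kit €21.52: nonprescription drugs → 3.25% → €0.6994
Subtotal = €866.22; unrounded tax = €67.186175 → €67.19; total due = €933.41

€933.41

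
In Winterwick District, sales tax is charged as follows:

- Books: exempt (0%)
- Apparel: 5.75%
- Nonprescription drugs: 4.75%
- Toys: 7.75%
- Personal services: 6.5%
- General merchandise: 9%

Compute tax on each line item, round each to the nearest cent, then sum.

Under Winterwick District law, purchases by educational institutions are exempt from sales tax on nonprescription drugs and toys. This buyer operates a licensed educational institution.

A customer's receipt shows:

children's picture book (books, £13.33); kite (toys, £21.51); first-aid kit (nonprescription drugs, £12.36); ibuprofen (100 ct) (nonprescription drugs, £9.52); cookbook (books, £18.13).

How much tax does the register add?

Children's picture book £13.33: books → 0% → £0.00
Kite £21.51: toys, buyer-exempt → 0% → £0.00
First-aid kit £12.36: nonprescription drugs, buyer-exempt → 0% → £0.00
Ibuprofen (100 ct) £9.52: nonprescription drugs, buyer-exempt → 0% → £0.00
Cookbook £18.13: books → 0% → £0.00
Total tax = £0.00

£0.00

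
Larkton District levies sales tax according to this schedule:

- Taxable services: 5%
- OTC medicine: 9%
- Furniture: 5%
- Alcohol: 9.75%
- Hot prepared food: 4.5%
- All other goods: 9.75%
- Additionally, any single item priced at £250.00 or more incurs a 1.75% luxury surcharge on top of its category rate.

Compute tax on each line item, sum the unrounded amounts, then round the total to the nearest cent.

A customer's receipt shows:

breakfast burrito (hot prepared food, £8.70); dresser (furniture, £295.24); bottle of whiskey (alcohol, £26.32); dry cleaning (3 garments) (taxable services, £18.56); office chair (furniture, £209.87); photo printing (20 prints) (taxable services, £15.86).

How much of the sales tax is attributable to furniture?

Dresser £295.24: furniture → 5% + 1.75% surcharge = 6.75% → £19.9287
Office chair £209.87: furniture → 5% → £10.4935
Tax on furniture: unrounded sum = £30.4222 → £30.42

£30.42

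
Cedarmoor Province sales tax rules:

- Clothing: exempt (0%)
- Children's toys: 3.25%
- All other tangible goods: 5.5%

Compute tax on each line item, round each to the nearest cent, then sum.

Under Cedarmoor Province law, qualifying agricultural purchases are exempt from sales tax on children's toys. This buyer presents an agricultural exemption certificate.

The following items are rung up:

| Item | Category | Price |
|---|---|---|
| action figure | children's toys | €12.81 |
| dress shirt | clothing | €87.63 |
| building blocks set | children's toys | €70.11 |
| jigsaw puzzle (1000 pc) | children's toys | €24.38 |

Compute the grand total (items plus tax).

€194.93

Action figure €12.81: children's toys, buyer-exempt → 0% → €0.00
Dress shirt €87.63: clothing → 0% → €0.00
Building blocks set €70.11: children's toys, buyer-exempt → 0% → €0.00
Jigsaw puzzle (1000 pc) €24.38: children's toys, buyer-exempt → 0% → €0.00
Subtotal = €194.93; tax = €0.00; total due = €194.93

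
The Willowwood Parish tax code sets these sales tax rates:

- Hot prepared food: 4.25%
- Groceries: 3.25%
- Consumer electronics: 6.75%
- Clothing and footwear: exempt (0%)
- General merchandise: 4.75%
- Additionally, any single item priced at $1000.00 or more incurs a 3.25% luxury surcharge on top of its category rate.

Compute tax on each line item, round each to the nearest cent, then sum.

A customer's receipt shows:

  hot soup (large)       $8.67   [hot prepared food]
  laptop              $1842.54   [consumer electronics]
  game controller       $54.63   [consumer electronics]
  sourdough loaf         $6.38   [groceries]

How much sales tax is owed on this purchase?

Hot soup (large) $8.67: hot prepared food → 4.25% → $0.37
Laptop $1842.54: consumer electronics → 6.75% + 3.25% surcharge = 10% → $184.25
Game controller $54.63: consumer electronics → 6.75% → $3.69
Sourdough loaf $6.38: groceries → 3.25% → $0.21
Total tax = $0.37 + $184.25 + $3.69 + $0.21 = $188.52

$188.52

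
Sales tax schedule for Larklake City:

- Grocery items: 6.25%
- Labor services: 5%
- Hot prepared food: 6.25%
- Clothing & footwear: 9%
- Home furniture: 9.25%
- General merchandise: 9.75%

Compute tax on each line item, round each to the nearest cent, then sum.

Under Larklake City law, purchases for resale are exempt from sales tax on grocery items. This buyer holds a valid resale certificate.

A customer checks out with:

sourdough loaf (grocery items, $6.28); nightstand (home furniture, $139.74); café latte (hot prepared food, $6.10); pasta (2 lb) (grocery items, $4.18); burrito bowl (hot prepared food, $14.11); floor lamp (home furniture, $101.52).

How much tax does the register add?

Sourdough loaf $6.28: grocery items, buyer-exempt → 0% → $0.00
Nightstand $139.74: home furniture → 9.25% → $12.93
Café latte $6.10: hot prepared food → 6.25% → $0.38
Pasta (2 lb) $4.18: grocery items, buyer-exempt → 0% → $0.00
Burrito bowl $14.11: hot prepared food → 6.25% → $0.88
Floor lamp $101.52: home furniture → 9.25% → $9.39
Total tax = $12.93 + $0.38 + $0.88 + $9.39 = $23.58

$23.58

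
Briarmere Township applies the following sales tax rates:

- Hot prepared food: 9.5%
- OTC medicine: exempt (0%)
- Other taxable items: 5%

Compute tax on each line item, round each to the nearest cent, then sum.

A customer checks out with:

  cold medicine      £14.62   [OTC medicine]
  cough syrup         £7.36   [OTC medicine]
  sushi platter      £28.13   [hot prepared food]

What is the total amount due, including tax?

Cold medicine £14.62: OTC medicine → 0% → £0.00
Cough syrup £7.36: OTC medicine → 0% → £0.00
Sushi platter £28.13: hot prepared food → 9.5% → £2.67
Subtotal = £50.11; tax = £2.67; total due = £52.78

£52.78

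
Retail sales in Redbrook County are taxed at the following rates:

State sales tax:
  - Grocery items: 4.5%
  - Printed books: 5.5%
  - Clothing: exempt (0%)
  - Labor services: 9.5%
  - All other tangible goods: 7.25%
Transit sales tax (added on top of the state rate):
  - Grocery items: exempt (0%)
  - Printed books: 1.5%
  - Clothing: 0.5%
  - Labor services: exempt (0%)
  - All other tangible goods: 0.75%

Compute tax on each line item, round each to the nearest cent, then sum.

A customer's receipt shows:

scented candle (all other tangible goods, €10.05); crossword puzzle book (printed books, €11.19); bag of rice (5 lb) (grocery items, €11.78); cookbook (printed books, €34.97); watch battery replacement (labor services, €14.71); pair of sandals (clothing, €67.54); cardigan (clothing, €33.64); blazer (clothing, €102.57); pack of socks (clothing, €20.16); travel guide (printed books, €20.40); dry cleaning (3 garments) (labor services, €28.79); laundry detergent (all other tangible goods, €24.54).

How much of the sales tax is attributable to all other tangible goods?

Scented candle €10.05: all other tangible goods → 7.25% + 0.75% transit = 8% → €0.80
Laundry detergent €24.54: all other tangible goods → 7.25% + 0.75% transit = 8% → €1.96
Tax on all other tangible goods = €0.80 + €1.96 = €2.76

€2.76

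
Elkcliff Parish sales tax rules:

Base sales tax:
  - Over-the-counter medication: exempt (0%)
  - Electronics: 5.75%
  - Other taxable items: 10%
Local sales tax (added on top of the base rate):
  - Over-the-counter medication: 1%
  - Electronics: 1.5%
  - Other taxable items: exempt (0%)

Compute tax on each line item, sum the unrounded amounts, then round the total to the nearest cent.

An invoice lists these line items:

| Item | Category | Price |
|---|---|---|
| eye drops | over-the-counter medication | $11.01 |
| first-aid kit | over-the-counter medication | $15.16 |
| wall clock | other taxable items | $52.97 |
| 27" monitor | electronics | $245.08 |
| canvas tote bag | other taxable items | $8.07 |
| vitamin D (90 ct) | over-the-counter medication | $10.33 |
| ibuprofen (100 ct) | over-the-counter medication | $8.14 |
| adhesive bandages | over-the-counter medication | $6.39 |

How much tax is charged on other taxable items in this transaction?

$6.10

Wall clock $52.97: other taxable items → 10% + 0% local = 10% → $5.297
Canvas tote bag $8.07: other taxable items → 10% + 0% local = 10% → $0.807
Tax on other taxable items: unrounded sum = $6.104 → $6.10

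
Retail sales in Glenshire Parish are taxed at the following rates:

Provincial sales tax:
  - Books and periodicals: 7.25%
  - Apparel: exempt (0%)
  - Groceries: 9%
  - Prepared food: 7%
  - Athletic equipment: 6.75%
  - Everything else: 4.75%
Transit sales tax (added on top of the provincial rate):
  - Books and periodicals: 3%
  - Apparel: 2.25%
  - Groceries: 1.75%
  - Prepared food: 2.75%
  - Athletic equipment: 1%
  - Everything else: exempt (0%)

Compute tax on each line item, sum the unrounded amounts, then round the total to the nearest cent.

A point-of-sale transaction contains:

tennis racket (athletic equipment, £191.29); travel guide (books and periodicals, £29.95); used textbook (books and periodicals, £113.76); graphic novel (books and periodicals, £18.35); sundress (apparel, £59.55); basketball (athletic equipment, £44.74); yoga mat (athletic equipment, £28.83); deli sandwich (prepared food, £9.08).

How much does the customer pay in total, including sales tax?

Tennis racket £191.29: athletic equipment → 6.75% + 1% transit = 7.75% → £14.824975
Travel guide £29.95: books and periodicals → 7.25% + 3% transit = 10.25% → £3.069875
Used textbook £113.76: books and periodicals → 7.25% + 3% transit = 10.25% → £11.6604
Graphic novel £18.35: books and periodicals → 7.25% + 3% transit = 10.25% → £1.880875
Sundress £59.55: apparel → 0% + 2.25% transit = 2.25% → £1.339875
Basketball £44.74: athletic equipment → 6.75% + 1% transit = 7.75% → £3.46735
Yoga mat £28.83: athletic equipment → 6.75% + 1% transit = 7.75% → £2.234325
Deli sandwich £9.08: prepared food → 7% + 2.75% transit = 9.75% → £0.8853
Subtotal = £495.55; unrounded tax = £39.362975 → £39.36; total due = £534.91

£534.91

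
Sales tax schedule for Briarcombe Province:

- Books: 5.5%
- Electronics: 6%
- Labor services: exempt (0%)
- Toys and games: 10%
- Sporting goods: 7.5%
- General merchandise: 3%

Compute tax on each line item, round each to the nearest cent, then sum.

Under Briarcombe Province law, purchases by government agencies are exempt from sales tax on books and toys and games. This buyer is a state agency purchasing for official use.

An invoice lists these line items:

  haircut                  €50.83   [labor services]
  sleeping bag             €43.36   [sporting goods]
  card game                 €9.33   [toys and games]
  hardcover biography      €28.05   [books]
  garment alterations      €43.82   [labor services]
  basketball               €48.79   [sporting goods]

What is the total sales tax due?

Haircut €50.83: labor services → 0% → €0.00
Sleeping bag €43.36: sporting goods → 7.5% → €3.25
Card game €9.33: toys and games, buyer-exempt → 0% → €0.00
Hardcover biography €28.05: books, buyer-exempt → 0% → €0.00
Garment alterations €43.82: labor services → 0% → €0.00
Basketball €48.79: sporting goods → 7.5% → €3.66
Total tax = €3.25 + €3.66 = €6.91

€6.91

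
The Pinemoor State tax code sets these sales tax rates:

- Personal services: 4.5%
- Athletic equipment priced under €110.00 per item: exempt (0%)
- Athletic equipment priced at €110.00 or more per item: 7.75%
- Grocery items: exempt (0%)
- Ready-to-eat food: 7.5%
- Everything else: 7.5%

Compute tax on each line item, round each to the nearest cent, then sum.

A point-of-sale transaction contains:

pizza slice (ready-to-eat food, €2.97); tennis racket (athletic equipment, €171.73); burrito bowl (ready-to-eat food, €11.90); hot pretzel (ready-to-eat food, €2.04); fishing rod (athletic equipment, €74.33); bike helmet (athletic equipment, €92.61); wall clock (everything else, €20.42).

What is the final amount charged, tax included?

€392.10

Pizza slice €2.97: ready-to-eat food → 7.5% → €0.22
Tennis racket €171.73: athletic equipment, €110.00 or more → 7.75% → €13.31
Burrito bowl €11.90: ready-to-eat food → 7.5% → €0.89
Hot pretzel €2.04: ready-to-eat food → 7.5% → €0.15
Fishing rod €74.33: athletic equipment, under €110.00 → 0% → €0.00
Bike helmet €92.61: athletic equipment, under €110.00 → 0% → €0.00
Wall clock €20.42: everything else → 7.5% → €1.53
Subtotal = €376.00; tax = €16.10; total due = €392.10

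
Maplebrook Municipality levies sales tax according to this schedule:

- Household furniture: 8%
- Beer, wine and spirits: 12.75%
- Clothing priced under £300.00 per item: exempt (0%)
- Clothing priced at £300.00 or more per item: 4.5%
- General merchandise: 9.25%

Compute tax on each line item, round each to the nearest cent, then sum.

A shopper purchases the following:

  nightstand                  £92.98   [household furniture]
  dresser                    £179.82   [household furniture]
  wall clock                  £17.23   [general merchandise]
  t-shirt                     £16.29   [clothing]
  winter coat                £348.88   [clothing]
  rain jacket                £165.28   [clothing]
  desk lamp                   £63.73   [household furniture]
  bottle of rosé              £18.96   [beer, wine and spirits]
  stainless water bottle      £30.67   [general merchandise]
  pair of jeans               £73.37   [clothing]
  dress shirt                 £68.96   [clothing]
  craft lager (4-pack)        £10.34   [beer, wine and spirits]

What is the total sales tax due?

£50.80

Nightstand £92.98: household furniture → 8% → £7.44
Dresser £179.82: household furniture → 8% → £14.39
Wall clock £17.23: general merchandise → 9.25% → £1.59
T-shirt £16.29: clothing, under £300.00 → 0% → £0.00
Winter coat £348.88: clothing, £300.00 or more → 4.5% → £15.70
Rain jacket £165.28: clothing, under £300.00 → 0% → £0.00
Desk lamp £63.73: household furniture → 8% → £5.10
Bottle of rosé £18.96: beer, wine and spirits → 12.75% → £2.42
Stainless water bottle £30.67: general merchandise → 9.25% → £2.84
Pair of jeans £73.37: clothing, under £300.00 → 0% → £0.00
Dress shirt £68.96: clothing, under £300.00 → 0% → £0.00
Craft lager (4-pack) £10.34: beer, wine and spirits → 12.75% → £1.32
Total tax = £7.44 + £14.39 + £1.59 + £15.70 + £5.10 + £2.42 + £2.84 + £1.32 = £50.80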